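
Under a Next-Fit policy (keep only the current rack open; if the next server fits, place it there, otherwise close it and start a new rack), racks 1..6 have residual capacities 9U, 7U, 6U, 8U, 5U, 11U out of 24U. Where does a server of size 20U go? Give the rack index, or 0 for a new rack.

Next-Fit only looks at rack 6, which has 11U free.
20U does not fit, so a new rack is opened.

0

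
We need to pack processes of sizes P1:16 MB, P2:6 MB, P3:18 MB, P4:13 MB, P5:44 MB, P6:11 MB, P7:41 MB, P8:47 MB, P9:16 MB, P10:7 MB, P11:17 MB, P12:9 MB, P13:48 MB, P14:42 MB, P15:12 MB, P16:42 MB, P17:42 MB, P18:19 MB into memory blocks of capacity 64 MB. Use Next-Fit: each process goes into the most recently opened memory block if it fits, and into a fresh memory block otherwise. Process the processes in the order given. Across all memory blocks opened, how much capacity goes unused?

memory block 1: place P1 (16 MB), 48 MB left
memory block 1: place P2 (6 MB), 42 MB left
memory block 1: place P3 (18 MB), 24 MB left
memory block 1: place P4 (13 MB), 11 MB left
memory block 2: place P5 (44 MB), 20 MB left
memory block 2: place P6 (11 MB), 9 MB left
memory block 3: place P7 (41 MB), 23 MB left
memory block 4: place P8 (47 MB), 17 MB left
memory block 4: place P9 (16 MB), 1 MB left
memory block 5: place P10 (7 MB), 57 MB left
memory block 5: place P11 (17 MB), 40 MB left
memory block 5: place P12 (9 MB), 31 MB left
memory block 6: place P13 (48 MB), 16 MB left
memory block 7: place P14 (42 MB), 22 MB left
memory block 7: place P15 (12 MB), 10 MB left
memory block 8: place P16 (42 MB), 22 MB left
memory block 9: place P17 (42 MB), 22 MB left
memory block 9: place P18 (19 MB), 3 MB left
9 memory blocks × 64 MB = 576 MB; used 450 MB; unused 126 MB.

126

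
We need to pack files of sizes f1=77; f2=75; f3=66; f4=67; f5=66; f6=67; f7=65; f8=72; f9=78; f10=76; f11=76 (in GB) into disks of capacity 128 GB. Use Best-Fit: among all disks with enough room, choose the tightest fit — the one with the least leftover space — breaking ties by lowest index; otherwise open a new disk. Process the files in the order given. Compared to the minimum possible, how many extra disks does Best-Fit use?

Best-Fit: [77] [75] [66] [67] [66] [67] [65] [72] [78] [76] [76] → 11 disks.
11 files exceed 64 GB (half the capacity), and no two of those can share a disk, so at least 11 disks are needed.
So 11 is already optimal.

0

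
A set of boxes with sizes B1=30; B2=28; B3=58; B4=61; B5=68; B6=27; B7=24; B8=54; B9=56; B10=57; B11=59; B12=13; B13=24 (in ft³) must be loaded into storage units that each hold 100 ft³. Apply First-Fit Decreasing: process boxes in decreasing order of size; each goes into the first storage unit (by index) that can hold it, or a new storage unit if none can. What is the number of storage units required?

7

Sorted descending: 68, 61, 59, 58, 57, 56, 54, 30, 28, 27, 24, 24, 13.
Put 68 ft³ in storage unit 1; 32 ft³ remain.
Put 61 ft³ in storage unit 2; 39 ft³ remain.
Put 59 ft³ in storage unit 3; 41 ft³ remain.
Put 58 ft³ in storage unit 4; 42 ft³ remain.
Put 57 ft³ in storage unit 5; 43 ft³ remain.
Put 56 ft³ in storage unit 6; 44 ft³ remain.
Put 54 ft³ in storage unit 7; 46 ft³ remain.
Put 30 ft³ in storage unit 1; 2 ft³ remain.
Put 28 ft³ in storage unit 2; 11 ft³ remain.
Put 27 ft³ in storage unit 3; 14 ft³ remain.
Put 24 ft³ in storage unit 4; 18 ft³ remain.
Put 24 ft³ in storage unit 5; 19 ft³ remain.
Put 13 ft³ in storage unit 3; 1 ft³ remain.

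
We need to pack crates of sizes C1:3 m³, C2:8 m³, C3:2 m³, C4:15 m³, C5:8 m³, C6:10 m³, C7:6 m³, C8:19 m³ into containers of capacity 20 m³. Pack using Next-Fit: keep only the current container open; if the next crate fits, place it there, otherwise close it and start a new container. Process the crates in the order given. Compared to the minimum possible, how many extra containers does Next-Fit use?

1

Next-Fit: [3,8,2] [15] [8,10] [6] [19] → 5 containers.
Total size 71 m³; any packing needs at least ⌈71/20⌉ = 4 containers.
An optimal packing achieves that bound: [19] [15,3,2] [10,8] [8,6] → 4 containers.
Excess: 5 − 4 = 1.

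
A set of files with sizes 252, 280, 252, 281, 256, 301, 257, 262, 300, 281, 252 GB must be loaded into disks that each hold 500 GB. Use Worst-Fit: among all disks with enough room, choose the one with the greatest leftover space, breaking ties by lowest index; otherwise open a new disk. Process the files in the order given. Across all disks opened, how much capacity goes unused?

disk 1: place 252 GB, 248 GB left
disk 2: place 280 GB, 220 GB left
disk 3: place 252 GB, 248 GB left
disk 4: place 281 GB, 219 GB left
disk 5: place 256 GB, 244 GB left
disk 6: place 301 GB, 199 GB left
disk 7: place 257 GB, 243 GB left
disk 8: place 262 GB, 238 GB left
disk 9: place 300 GB, 200 GB left
disk 10: place 281 GB, 219 GB left
disk 11: place 252 GB, 248 GB left
11 disks × 500 GB = 5500 GB; used 2974 GB; unused 2526 GB.

2526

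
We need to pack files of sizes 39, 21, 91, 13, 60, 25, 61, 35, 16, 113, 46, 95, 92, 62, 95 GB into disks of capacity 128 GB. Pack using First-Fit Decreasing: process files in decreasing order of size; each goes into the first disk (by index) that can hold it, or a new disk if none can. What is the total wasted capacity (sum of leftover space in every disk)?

160

Sorted descending: 113, 95, 95, 92, 91, 62, 61, 60, 46, 39, 35, 25, 21, 16, 13.
113 GB → disk 1 (remaining 15 GB)
95 GB → disk 2 (remaining 33 GB)
95 GB → disk 3 (remaining 33 GB)
92 GB → disk 4 (remaining 36 GB)
91 GB → disk 5 (remaining 37 GB)
62 GB → disk 6 (remaining 66 GB)
61 GB → disk 6 (remaining 5 GB)
60 GB → disk 7 (remaining 68 GB)
46 GB → disk 7 (remaining 22 GB)
39 GB → disk 8 (remaining 89 GB)
35 GB → disk 4 (remaining 1 GB)
25 GB → disk 2 (remaining 8 GB)
21 GB → disk 3 (remaining 12 GB)
16 GB → disk 5 (remaining 21 GB)
13 GB → disk 1 (remaining 2 GB)
8 disks × 128 GB = 1024 GB; used 864 GB; unused 160 GB.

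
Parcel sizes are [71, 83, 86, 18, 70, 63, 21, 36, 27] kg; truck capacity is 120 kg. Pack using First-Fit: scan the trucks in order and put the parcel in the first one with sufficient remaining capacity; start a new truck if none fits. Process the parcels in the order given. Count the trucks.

5

truck 1: place 71 kg, 49 kg left
truck 2: place 83 kg, 37 kg left
truck 3: place 86 kg, 34 kg left
truck 1: place 18 kg, 31 kg left
truck 4: place 70 kg, 50 kg left
truck 5: place 63 kg, 57 kg left
truck 1: place 21 kg, 10 kg left
truck 2: place 36 kg, 1 kg left
truck 3: place 27 kg, 7 kg left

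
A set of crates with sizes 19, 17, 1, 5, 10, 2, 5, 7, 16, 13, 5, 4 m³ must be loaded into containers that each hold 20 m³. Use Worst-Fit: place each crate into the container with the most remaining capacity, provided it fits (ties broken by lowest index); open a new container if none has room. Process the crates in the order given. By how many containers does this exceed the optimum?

0

Worst-Fit: [19] [17,1] [5,10,2] [5,7,5] [16] [13,4] → 6 containers.
Total size 104 m³; any packing needs at least ⌈104/20⌉ = 6 containers.
So 6 is already optimal.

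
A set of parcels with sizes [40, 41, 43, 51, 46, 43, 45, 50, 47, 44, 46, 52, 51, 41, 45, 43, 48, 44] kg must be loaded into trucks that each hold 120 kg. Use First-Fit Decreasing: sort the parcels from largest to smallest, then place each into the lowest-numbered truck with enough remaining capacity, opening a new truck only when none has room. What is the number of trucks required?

9 trucks

Sorted descending: 52, 51, 51, 50, 48, 47, 46, 46, 45, 45, 44, 44, 43, 43, 43, 41, 41, 40.
truck 1: place 52 kg, 68 kg left
truck 1: place 51 kg, 17 kg left
truck 2: place 51 kg, 69 kg left
truck 2: place 50 kg, 19 kg left
truck 3: place 48 kg, 72 kg left
truck 3: place 47 kg, 25 kg left
truck 4: place 46 kg, 74 kg left
truck 4: place 46 kg, 28 kg left
truck 5: place 45 kg, 75 kg left
truck 5: place 45 kg, 30 kg left
truck 6: place 44 kg, 76 kg left
truck 6: place 44 kg, 32 kg left
truck 7: place 43 kg, 77 kg left
truck 7: place 43 kg, 34 kg left
truck 8: place 43 kg, 77 kg left
truck 8: place 41 kg, 36 kg left
truck 9: place 41 kg, 79 kg left
truck 9: place 40 kg, 39 kg left
Final trucks: [52,51] [51,50] [48,47] [46,46] [45,45] [44,44] [43,43] [43,41] [41,40].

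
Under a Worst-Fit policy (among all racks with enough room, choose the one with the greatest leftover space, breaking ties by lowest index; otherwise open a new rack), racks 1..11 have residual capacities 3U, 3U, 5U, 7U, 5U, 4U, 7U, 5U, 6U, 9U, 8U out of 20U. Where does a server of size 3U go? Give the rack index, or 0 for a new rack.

Racks with room: rack 1 (3U), rack 2 (3U), rack 3 (5U), rack 4 (7U), rack 5 (5U), rack 6 (4U), rack 7 (7U), rack 8 (5U), rack 9 (6U), rack 10 (9U), rack 11 (8U).
Most room is rack 10 with 9U free.

10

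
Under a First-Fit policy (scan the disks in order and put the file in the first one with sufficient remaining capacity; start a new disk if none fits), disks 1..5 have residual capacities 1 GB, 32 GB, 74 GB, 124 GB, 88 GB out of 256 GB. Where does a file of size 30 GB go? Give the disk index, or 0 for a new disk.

Disks with room: disk 2 (32 GB), disk 3 (74 GB), disk 4 (124 GB), disk 5 (88 GB).
The first with room is disk 2.

2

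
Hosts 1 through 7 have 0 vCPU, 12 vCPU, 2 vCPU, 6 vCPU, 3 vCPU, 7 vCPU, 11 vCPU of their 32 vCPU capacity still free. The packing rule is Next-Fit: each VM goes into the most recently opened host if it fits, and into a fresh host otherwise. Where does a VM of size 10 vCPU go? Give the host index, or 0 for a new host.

Next-Fit only looks at host 7, which has 11 vCPU free.
10 vCPU fits there.

7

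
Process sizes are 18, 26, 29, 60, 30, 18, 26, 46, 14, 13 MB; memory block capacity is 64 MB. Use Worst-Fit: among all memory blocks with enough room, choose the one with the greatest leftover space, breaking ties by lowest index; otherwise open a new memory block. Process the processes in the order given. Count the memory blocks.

Put 18 MB in memory block 1; 46 MB remain.
Put 26 MB in memory block 1; 20 MB remain.
Put 29 MB in memory block 2; 35 MB remain.
Put 60 MB in memory block 3; 4 MB remain.
Put 30 MB in memory block 2; 5 MB remain.
Put 18 MB in memory block 1; 2 MB remain.
Put 26 MB in memory block 4; 38 MB remain.
Put 46 MB in memory block 5; 18 MB remain.
Put 14 MB in memory block 4; 24 MB remain.
Put 13 MB in memory block 4; 11 MB remain.

5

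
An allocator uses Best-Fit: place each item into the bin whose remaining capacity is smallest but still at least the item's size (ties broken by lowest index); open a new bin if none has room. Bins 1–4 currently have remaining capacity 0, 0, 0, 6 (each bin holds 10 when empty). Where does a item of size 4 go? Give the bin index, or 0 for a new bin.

4

Bins with room: bin 4 (6).
Tightest fit is bin 4 with 6 free.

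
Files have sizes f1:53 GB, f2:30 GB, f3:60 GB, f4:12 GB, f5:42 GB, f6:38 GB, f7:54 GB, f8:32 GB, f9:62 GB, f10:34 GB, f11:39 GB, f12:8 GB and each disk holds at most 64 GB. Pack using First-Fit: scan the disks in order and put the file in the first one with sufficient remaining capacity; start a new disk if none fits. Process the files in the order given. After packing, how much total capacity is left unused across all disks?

f1 (53 GB) → disk 1 (remaining 11 GB)
f2 (30 GB) → disk 2 (remaining 34 GB)
f3 (60 GB) → disk 3 (remaining 4 GB)
f4 (12 GB) → disk 2 (remaining 22 GB)
f5 (42 GB) → disk 4 (remaining 22 GB)
f6 (38 GB) → disk 5 (remaining 26 GB)
f7 (54 GB) → disk 6 (remaining 10 GB)
f8 (32 GB) → disk 7 (remaining 32 GB)
f9 (62 GB) → disk 8 (remaining 2 GB)
f10 (34 GB) → disk 9 (remaining 30 GB)
f11 (39 GB) → disk 10 (remaining 25 GB)
f12 (8 GB) → disk 1 (remaining 3 GB)
10 disks × 64 GB = 640 GB; used 464 GB; unused 176 GB.

176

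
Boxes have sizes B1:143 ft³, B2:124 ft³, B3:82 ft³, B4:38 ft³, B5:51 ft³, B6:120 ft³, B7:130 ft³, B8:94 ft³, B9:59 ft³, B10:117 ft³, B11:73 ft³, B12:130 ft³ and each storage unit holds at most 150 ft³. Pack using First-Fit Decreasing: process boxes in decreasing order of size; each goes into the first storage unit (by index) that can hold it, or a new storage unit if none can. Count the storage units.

Sorted descending: 143, 130, 130, 124, 120, 117, 94, 82, 73, 59, 51, 38.
Put 143 ft³ in storage unit 1; 7 ft³ remain.
Put 130 ft³ in storage unit 2; 20 ft³ remain.
Put 130 ft³ in storage unit 3; 20 ft³ remain.
Put 124 ft³ in storage unit 4; 26 ft³ remain.
Put 120 ft³ in storage unit 5; 30 ft³ remain.
Put 117 ft³ in storage unit 6; 33 ft³ remain.
Put 94 ft³ in storage unit 7; 56 ft³ remain.
Put 82 ft³ in storage unit 8; 68 ft³ remain.
Put 73 ft³ in storage unit 9; 77 ft³ remain.
Put 59 ft³ in storage unit 8; 9 ft³ remain.
Put 51 ft³ in storage unit 7; 5 ft³ remain.
Put 38 ft³ in storage unit 9; 39 ft³ remain.

9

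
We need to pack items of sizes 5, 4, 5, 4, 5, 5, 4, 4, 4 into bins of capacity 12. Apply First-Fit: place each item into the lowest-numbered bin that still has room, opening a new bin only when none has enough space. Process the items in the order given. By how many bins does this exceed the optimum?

0

First-Fit: [5,4] [5,4] [5,5] [4,4,4] → 4 bins.
Total size 40; any packing needs at least ⌈40/12⌉ = 4 bins.
So 4 is already optimal.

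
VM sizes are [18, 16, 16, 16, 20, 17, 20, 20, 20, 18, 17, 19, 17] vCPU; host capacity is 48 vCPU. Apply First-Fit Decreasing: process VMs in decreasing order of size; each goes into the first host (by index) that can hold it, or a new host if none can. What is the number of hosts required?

Sorted descending: 20, 20, 20, 20, 19, 18, 18, 17, 17, 17, 16, 16, 16.
20 vCPU → host 1 (remaining 28 vCPU)
20 vCPU → host 1 (remaining 8 vCPU)
20 vCPU → host 2 (remaining 28 vCPU)
20 vCPU → host 2 (remaining 8 vCPU)
19 vCPU → host 3 (remaining 29 vCPU)
18 vCPU → host 3 (remaining 11 vCPU)
18 vCPU → host 4 (remaining 30 vCPU)
17 vCPU → host 4 (remaining 13 vCPU)
17 vCPU → host 5 (remaining 31 vCPU)
17 vCPU → host 5 (remaining 14 vCPU)
16 vCPU → host 6 (remaining 32 vCPU)
16 vCPU → host 6 (remaining 16 vCPU)
16 vCPU → host 6 (remaining 0 vCPU)
Final hosts: [20,20] [20,20] [19,18] [18,17] [17,17] [16,16,16].

6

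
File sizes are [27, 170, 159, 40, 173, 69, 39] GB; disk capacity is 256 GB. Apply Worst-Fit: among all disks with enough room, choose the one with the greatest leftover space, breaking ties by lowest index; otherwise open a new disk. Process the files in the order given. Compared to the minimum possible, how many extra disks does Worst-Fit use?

0

Worst-Fit: [27,170,39] [159,40] [173,69] → 3 disks.
Total size 677 GB; any packing needs at least ⌈677/256⌉ = 3 disks.
So 3 is already optimal.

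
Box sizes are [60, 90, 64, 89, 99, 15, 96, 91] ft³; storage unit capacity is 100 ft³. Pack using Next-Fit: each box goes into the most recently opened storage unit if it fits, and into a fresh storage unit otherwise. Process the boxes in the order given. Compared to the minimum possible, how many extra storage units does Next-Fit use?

Next-Fit: [60] [90] [64] [89] [99] [15] [96] [91] → 8 storage units.
Total size 604 ft³; any packing needs at least ⌈604/100⌉ = 7 storage units.
An optimal packing achieves that bound: [99] [96] [91] [90] [89] [64,15] [60] → 7 storage units.
Excess: 8 − 7 = 1.

1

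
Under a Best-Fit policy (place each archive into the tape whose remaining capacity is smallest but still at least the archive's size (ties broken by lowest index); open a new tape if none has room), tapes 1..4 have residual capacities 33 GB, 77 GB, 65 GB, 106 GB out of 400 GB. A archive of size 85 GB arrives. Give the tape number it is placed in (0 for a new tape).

Tapes with room: tape 4 (106 GB).
Tightest fit is tape 4 with 106 GB free.

4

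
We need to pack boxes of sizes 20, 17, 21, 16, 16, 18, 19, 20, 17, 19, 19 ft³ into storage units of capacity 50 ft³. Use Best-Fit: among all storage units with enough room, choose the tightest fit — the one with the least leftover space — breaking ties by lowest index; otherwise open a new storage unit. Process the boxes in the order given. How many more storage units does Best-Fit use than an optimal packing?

1

Best-Fit: [20,17] [21,16] [16,18] [19,20] [17,19] [19] → 6 storage units.
Total size 202 ft³; any packing needs at least ⌈202/50⌉ = 5 storage units.
An optimal packing achieves that bound: [21,20] [20,19] [19,19] [18,17] [17,16,16] → 5 storage units.
Excess: 6 − 5 = 1.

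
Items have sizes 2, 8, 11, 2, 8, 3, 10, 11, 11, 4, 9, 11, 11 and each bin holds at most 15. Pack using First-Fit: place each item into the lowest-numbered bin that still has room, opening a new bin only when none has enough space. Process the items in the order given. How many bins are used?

bin 1: place 2, 13 left
bin 1: place 8, 5 left
bin 2: place 11, 4 left
bin 1: place 2, 3 left
bin 3: place 8, 7 left
bin 1: place 3, 0 left
bin 4: place 10, 5 left
bin 5: place 11, 4 left
bin 6: place 11, 4 left
bin 2: place 4, 0 left
bin 7: place 9, 6 left
bin 8: place 11, 4 left
bin 9: place 11, 4 left

9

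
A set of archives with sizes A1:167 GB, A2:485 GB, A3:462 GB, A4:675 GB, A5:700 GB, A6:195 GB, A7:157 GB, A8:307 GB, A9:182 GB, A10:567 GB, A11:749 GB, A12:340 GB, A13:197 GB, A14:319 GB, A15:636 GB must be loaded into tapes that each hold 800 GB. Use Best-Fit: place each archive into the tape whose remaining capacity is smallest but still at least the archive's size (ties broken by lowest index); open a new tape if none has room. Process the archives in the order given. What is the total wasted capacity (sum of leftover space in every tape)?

A1 (167 GB) → tape 1 (remaining 633 GB)
A2 (485 GB) → tape 1 (remaining 148 GB)
A3 (462 GB) → tape 2 (remaining 338 GB)
A4 (675 GB) → tape 3 (remaining 125 GB)
A5 (700 GB) → tape 4 (remaining 100 GB)
A6 (195 GB) → tape 2 (remaining 143 GB)
A7 (157 GB) → tape 5 (remaining 643 GB)
A8 (307 GB) → tape 5 (remaining 336 GB)
A9 (182 GB) → tape 5 (remaining 154 GB)
A10 (567 GB) → tape 6 (remaining 233 GB)
A11 (749 GB) → tape 7 (remaining 51 GB)
A12 (340 GB) → tape 8 (remaining 460 GB)
A13 (197 GB) → tape 6 (remaining 36 GB)
A14 (319 GB) → tape 8 (remaining 141 GB)
A15 (636 GB) → tape 9 (remaining 164 GB)
9 tapes × 800 GB = 7200 GB; used 6138 GB; unused 1062 GB.

1062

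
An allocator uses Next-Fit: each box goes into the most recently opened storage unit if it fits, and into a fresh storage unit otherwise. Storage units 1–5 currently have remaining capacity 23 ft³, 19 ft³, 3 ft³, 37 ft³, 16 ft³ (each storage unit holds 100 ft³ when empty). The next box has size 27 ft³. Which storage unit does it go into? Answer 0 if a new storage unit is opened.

0

Next-Fit only looks at storage unit 5, which has 16 ft³ free.
27 ft³ does not fit, so a new storage unit is opened.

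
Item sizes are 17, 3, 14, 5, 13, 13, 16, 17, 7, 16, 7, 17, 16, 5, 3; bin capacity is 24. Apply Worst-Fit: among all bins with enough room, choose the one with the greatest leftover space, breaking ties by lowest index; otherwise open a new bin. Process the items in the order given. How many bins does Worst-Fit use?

Put 17 in bin 1; 7 remain.
Put 3 in bin 1; 4 remain.
Put 14 in bin 2; 10 remain.
Put 5 in bin 2; 5 remain.
Put 13 in bin 3; 11 remain.
Put 13 in bin 4; 11 remain.
Put 16 in bin 5; 8 remain.
Put 17 in bin 6; 7 remain.
Put 7 in bin 3; 4 remain.
Put 16 in bin 7; 8 remain.
Put 7 in bin 4; 4 remain.
Put 17 in bin 8; 7 remain.
Put 16 in bin 9; 8 remain.
Put 5 in bin 5; 3 remain.
Put 3 in bin 7; 5 remain.

9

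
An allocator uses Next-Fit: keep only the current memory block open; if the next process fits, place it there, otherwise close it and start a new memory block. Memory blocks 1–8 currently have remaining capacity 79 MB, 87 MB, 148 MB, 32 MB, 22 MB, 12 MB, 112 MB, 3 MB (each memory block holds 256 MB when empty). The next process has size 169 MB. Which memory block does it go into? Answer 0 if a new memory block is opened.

0

Next-Fit only looks at memory block 8, which has 3 MB free.
169 MB does not fit, so a new memory block is opened.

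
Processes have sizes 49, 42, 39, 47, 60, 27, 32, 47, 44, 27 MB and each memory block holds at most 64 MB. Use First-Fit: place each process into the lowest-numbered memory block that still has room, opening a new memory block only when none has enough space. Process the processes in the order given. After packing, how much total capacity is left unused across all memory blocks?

162

Put 49 MB in memory block 1; 15 MB remain.
Put 42 MB in memory block 2; 22 MB remain.
Put 39 MB in memory block 3; 25 MB remain.
Put 47 MB in memory block 4; 17 MB remain.
Put 60 MB in memory block 5; 4 MB remain.
Put 27 MB in memory block 6; 37 MB remain.
Put 32 MB in memory block 6; 5 MB remain.
Put 47 MB in memory block 7; 17 MB remain.
Put 44 MB in memory block 8; 20 MB remain.
Put 27 MB in memory block 9; 37 MB remain.
9 memory blocks × 64 MB = 576 MB; used 414 MB; unused 162 MB.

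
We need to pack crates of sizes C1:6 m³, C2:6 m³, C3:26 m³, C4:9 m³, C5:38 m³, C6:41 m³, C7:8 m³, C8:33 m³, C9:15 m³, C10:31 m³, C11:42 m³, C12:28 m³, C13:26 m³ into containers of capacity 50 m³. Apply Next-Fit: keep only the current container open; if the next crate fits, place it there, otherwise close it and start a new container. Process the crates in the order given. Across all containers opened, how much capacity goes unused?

C1 (6 m³) → container 1 (remaining 44 m³)
C2 (6 m³) → container 1 (remaining 38 m³)
C3 (26 m³) → container 1 (remaining 12 m³)
C4 (9 m³) → container 1 (remaining 3 m³)
C5 (38 m³) → container 2 (remaining 12 m³)
C6 (41 m³) → container 3 (remaining 9 m³)
C7 (8 m³) → container 3 (remaining 1 m³)
C8 (33 m³) → container 4 (remaining 17 m³)
C9 (15 m³) → container 4 (remaining 2 m³)
C10 (31 m³) → container 5 (remaining 19 m³)
C11 (42 m³) → container 6 (remaining 8 m³)
C12 (28 m³) → container 7 (remaining 22 m³)
C13 (26 m³) → container 8 (remaining 24 m³)
8 containers × 50 m³ = 400 m³; used 309 m³; unused 91 m³.

91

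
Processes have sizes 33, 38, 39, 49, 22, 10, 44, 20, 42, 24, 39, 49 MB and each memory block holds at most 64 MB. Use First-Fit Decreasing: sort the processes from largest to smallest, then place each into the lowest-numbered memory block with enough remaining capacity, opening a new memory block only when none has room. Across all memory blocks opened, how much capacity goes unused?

Sorted descending: 49, 49, 44, 42, 39, 39, 38, 33, 24, 22, 20, 10.
memory block 1: place 49 MB, 15 MB left
memory block 2: place 49 MB, 15 MB left
memory block 3: place 44 MB, 20 MB left
memory block 4: place 42 MB, 22 MB left
memory block 5: place 39 MB, 25 MB left
memory block 6: place 39 MB, 25 MB left
memory block 7: place 38 MB, 26 MB left
memory block 8: place 33 MB, 31 MB left
memory block 5: place 24 MB, 1 MB left
memory block 4: place 22 MB, 0 MB left
memory block 3: place 20 MB, 0 MB left
memory block 1: place 10 MB, 5 MB left
8 memory blocks × 64 MB = 512 MB; used 409 MB; unused 103 MB.

103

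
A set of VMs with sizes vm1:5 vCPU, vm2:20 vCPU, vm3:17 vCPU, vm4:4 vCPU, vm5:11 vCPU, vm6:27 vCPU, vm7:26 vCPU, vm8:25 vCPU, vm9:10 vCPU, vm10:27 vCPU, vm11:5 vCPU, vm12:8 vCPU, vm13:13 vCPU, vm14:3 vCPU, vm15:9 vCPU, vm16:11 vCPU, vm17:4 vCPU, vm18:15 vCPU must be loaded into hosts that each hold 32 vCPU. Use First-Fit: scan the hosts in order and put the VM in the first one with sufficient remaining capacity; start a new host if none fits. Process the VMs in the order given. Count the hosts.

9

Put vm1 (5 vCPU) in host 1; 27 vCPU remain.
Put vm2 (20 vCPU) in host 1; 7 vCPU remain.
Put vm3 (17 vCPU) in host 2; 15 vCPU remain.
Put vm4 (4 vCPU) in host 1; 3 vCPU remain.
Put vm5 (11 vCPU) in host 2; 4 vCPU remain.
Put vm6 (27 vCPU) in host 3; 5 vCPU remain.
Put vm7 (26 vCPU) in host 4; 6 vCPU remain.
Put vm8 (25 vCPU) in host 5; 7 vCPU remain.
Put vm9 (10 vCPU) in host 6; 22 vCPU remain.
Put vm10 (27 vCPU) in host 7; 5 vCPU remain.
Put vm11 (5 vCPU) in host 3; 0 vCPU remain.
Put vm12 (8 vCPU) in host 6; 14 vCPU remain.
Put vm13 (13 vCPU) in host 6; 1 vCPU remain.
Put vm14 (3 vCPU) in host 1; 0 vCPU remain.
Put vm15 (9 vCPU) in host 8; 23 vCPU remain.
Put vm16 (11 vCPU) in host 8; 12 vCPU remain.
Put vm17 (4 vCPU) in host 2; 0 vCPU remain.
Put vm18 (15 vCPU) in host 9; 17 vCPU remain.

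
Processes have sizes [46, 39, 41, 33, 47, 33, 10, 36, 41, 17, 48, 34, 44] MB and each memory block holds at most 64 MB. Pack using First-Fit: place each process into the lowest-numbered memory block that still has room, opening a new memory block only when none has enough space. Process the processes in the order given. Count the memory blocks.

11 memory blocks

Put 46 MB in memory block 1; 18 MB remain.
Put 39 MB in memory block 2; 25 MB remain.
Put 41 MB in memory block 3; 23 MB remain.
Put 33 MB in memory block 4; 31 MB remain.
Put 47 MB in memory block 5; 17 MB remain.
Put 33 MB in memory block 6; 31 MB remain.
Put 10 MB in memory block 1; 8 MB remain.
Put 36 MB in memory block 7; 28 MB remain.
Put 41 MB in memory block 8; 23 MB remain.
Put 17 MB in memory block 2; 8 MB remain.
Put 48 MB in memory block 9; 16 MB remain.
Put 34 MB in memory block 10; 30 MB remain.
Put 44 MB in memory block 11; 20 MB remain.
Final memory blocks: [46,10] [39,17] [41] [33] [47] [33] [36] [41] [48] [34] [44].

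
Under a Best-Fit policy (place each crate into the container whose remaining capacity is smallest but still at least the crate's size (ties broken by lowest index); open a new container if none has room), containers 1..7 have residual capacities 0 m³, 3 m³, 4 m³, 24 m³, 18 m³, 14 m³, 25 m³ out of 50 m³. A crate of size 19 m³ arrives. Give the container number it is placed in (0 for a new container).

4

Containers with room: container 4 (24 m³), container 7 (25 m³).
Tightest fit is container 4 with 24 m³ free.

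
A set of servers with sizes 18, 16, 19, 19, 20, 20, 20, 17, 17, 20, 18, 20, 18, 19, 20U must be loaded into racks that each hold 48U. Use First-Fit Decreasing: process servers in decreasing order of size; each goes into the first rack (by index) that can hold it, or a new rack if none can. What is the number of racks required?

8 racks

Sorted descending: 20, 20, 20, 20, 20, 20, 19, 19, 19, 18, 18, 18, 17, 17, 16.
20U → rack 1 (remaining 28U)
20U → rack 1 (remaining 8U)
20U → rack 2 (remaining 28U)
20U → rack 2 (remaining 8U)
20U → rack 3 (remaining 28U)
20U → rack 3 (remaining 8U)
19U → rack 4 (remaining 29U)
19U → rack 4 (remaining 10U)
19U → rack 5 (remaining 29U)
18U → rack 5 (remaining 11U)
18U → rack 6 (remaining 30U)
18U → rack 6 (remaining 12U)
17U → rack 7 (remaining 31U)
17U → rack 7 (remaining 14U)
16U → rack 8 (remaining 32U)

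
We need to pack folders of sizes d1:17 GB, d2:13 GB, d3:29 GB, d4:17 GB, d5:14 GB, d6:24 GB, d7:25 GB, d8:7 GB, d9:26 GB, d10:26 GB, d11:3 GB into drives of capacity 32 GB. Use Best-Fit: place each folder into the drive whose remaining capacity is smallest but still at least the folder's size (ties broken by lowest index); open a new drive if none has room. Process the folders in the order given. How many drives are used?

d1 (17 GB) → drive 1 (remaining 15 GB)
d2 (13 GB) → drive 1 (remaining 2 GB)
d3 (29 GB) → drive 2 (remaining 3 GB)
d4 (17 GB) → drive 3 (remaining 15 GB)
d5 (14 GB) → drive 3 (remaining 1 GB)
d6 (24 GB) → drive 4 (remaining 8 GB)
d7 (25 GB) → drive 5 (remaining 7 GB)
d8 (7 GB) → drive 5 (remaining 0 GB)
d9 (26 GB) → drive 6 (remaining 6 GB)
d10 (26 GB) → drive 7 (remaining 6 GB)
d11 (3 GB) → drive 2 (remaining 0 GB)
Final drives: [17,13] [29,3] [17,14] [24] [25,7] [26] [26].

7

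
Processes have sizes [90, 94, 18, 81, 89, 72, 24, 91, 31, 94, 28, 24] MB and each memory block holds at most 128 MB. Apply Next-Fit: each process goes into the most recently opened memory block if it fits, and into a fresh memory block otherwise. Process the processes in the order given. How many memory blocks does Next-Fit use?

memory block 1: place 90 MB, 38 MB left
memory block 2: place 94 MB, 34 MB left
memory block 2: place 18 MB, 16 MB left
memory block 3: place 81 MB, 47 MB left
memory block 4: place 89 MB, 39 MB left
memory block 5: place 72 MB, 56 MB left
memory block 5: place 24 MB, 32 MB left
memory block 6: place 91 MB, 37 MB left
memory block 6: place 31 MB, 6 MB left
memory block 7: place 94 MB, 34 MB left
memory block 7: place 28 MB, 6 MB left
memory block 8: place 24 MB, 104 MB left

8 memory blocks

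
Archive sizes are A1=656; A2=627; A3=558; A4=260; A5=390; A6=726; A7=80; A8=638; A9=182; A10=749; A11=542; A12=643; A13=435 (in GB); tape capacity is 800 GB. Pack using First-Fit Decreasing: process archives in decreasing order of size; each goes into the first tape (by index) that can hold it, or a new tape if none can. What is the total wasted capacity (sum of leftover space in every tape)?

Sorted descending: 749, 726, 656, 643, 638, 627, 558, 542, 435, 390, 260, 182, 80.
Put 749 GB in tape 1; 51 GB remain.
Put 726 GB in tape 2; 74 GB remain.
Put 656 GB in tape 3; 144 GB remain.
Put 643 GB in tape 4; 157 GB remain.
Put 638 GB in tape 5; 162 GB remain.
Put 627 GB in tape 6; 173 GB remain.
Put 558 GB in tape 7; 242 GB remain.
Put 542 GB in tape 8; 258 GB remain.
Put 435 GB in tape 9; 365 GB remain.
Put 390 GB in tape 10; 410 GB remain.
Put 260 GB in tape 9; 105 GB remain.
Put 182 GB in tape 7; 60 GB remain.
Put 80 GB in tape 3; 64 GB remain.
10 tapes × 800 GB = 8000 GB; used 6486 GB; unused 1514 GB.

1514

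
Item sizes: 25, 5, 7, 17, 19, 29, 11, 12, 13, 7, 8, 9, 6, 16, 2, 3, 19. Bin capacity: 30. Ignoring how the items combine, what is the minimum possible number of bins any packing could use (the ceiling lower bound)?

7 bins

Total size = 25 + 5 + 7 + 17 + 19 + 29 + 11 + 12 + 13 + 7 + 8 + 9 + 6 + 16 + 2 + 3 + 19 = 208.
⌈208 / 30⌉ = 7.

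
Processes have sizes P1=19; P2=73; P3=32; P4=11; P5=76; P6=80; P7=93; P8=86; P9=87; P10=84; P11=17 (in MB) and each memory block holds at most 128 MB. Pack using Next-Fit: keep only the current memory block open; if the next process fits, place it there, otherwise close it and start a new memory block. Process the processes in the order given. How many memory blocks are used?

7

P1 (19 MB) → memory block 1 (remaining 109 MB)
P2 (73 MB) → memory block 1 (remaining 36 MB)
P3 (32 MB) → memory block 1 (remaining 4 MB)
P4 (11 MB) → memory block 2 (remaining 117 MB)
P5 (76 MB) → memory block 2 (remaining 41 MB)
P6 (80 MB) → memory block 3 (remaining 48 MB)
P7 (93 MB) → memory block 4 (remaining 35 MB)
P8 (86 MB) → memory block 5 (remaining 42 MB)
P9 (87 MB) → memory block 6 (remaining 41 MB)
P10 (84 MB) → memory block 7 (remaining 44 MB)
P11 (17 MB) → memory block 7 (remaining 27 MB)
Final memory blocks: [19,73,32] [11,76] [80] [93] [86] [87] [84,17].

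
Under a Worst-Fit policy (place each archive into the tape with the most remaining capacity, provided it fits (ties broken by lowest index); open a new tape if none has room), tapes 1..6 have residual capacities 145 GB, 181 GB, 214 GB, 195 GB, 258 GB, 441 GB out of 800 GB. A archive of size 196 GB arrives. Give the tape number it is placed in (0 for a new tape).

6

Tapes with room: tape 3 (214 GB), tape 5 (258 GB), tape 6 (441 GB).
Most room is tape 6 with 441 GB free.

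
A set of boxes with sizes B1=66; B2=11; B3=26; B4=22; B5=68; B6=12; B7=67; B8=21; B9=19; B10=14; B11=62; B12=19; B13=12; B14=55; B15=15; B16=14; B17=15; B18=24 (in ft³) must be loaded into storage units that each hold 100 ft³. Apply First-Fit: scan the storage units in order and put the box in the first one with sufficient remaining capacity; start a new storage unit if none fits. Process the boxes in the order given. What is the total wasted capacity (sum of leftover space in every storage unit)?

58

Put B1 (66 ft³) in storage unit 1; 34 ft³ remain.
Put B2 (11 ft³) in storage unit 1; 23 ft³ remain.
Put B3 (26 ft³) in storage unit 2; 74 ft³ remain.
Put B4 (22 ft³) in storage unit 1; 1 ft³ remain.
Put B5 (68 ft³) in storage unit 2; 6 ft³ remain.
Put B6 (12 ft³) in storage unit 3; 88 ft³ remain.
Put B7 (67 ft³) in storage unit 3; 21 ft³ remain.
Put B8 (21 ft³) in storage unit 3; 0 ft³ remain.
Put B9 (19 ft³) in storage unit 4; 81 ft³ remain.
Put B10 (14 ft³) in storage unit 4; 67 ft³ remain.
Put B11 (62 ft³) in storage unit 4; 5 ft³ remain.
Put B12 (19 ft³) in storage unit 5; 81 ft³ remain.
Put B13 (12 ft³) in storage unit 5; 69 ft³ remain.
Put B14 (55 ft³) in storage unit 5; 14 ft³ remain.
Put B15 (15 ft³) in storage unit 6; 85 ft³ remain.
Put B16 (14 ft³) in storage unit 5; 0 ft³ remain.
Put B17 (15 ft³) in storage unit 6; 70 ft³ remain.
Put B18 (24 ft³) in storage unit 6; 46 ft³ remain.
6 storage units × 100 ft³ = 600 ft³; used 542 ft³; unused 58 ft³.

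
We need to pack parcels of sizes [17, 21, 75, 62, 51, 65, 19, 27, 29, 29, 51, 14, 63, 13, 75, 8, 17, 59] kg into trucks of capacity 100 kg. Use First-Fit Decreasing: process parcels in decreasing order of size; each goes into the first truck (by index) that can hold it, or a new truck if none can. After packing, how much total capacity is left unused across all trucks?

105

Sorted descending: 75, 75, 65, 63, 62, 59, 51, 51, 29, 29, 27, 21, 19, 17, 17, 14, 13, 8.
truck 1: place 75 kg, 25 kg left
truck 2: place 75 kg, 25 kg left
truck 3: place 65 kg, 35 kg left
truck 4: place 63 kg, 37 kg left
truck 5: place 62 kg, 38 kg left
truck 6: place 59 kg, 41 kg left
truck 7: place 51 kg, 49 kg left
truck 8: place 51 kg, 49 kg left
truck 3: place 29 kg, 6 kg left
truck 4: place 29 kg, 8 kg left
truck 5: place 27 kg, 11 kg left
truck 1: place 21 kg, 4 kg left
truck 2: place 19 kg, 6 kg left
truck 6: place 17 kg, 24 kg left
truck 6: place 17 kg, 7 kg left
truck 7: place 14 kg, 35 kg left
truck 7: place 13 kg, 22 kg left
truck 4: place 8 kg, 0 kg left
8 trucks × 100 kg = 800 kg; used 695 kg; unused 105 kg.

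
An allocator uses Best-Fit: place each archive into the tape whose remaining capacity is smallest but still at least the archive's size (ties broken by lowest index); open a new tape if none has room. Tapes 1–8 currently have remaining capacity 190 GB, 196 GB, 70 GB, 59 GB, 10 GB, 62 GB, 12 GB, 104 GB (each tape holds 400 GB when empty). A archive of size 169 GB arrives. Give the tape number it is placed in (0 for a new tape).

Tapes with room: tape 1 (190 GB), tape 2 (196 GB).
Tightest fit is tape 1 with 190 GB free.

1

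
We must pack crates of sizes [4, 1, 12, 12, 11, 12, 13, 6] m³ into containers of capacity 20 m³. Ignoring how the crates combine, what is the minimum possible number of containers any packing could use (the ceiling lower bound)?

4

Total size = 4 + 1 + 12 + 12 + 11 + 12 + 13 + 6 = 71 m³.
⌈71 / 20⌉ = 4.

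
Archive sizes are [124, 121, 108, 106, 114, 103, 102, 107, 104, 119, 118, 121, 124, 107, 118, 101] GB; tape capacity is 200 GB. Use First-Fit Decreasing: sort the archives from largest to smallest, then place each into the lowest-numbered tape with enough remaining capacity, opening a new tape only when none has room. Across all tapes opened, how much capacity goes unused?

1403

Sorted descending: 124, 124, 121, 121, 119, 118, 118, 114, 108, 107, 107, 106, 104, 103, 102, 101.
124 GB → tape 1 (remaining 76 GB)
124 GB → tape 2 (remaining 76 GB)
121 GB → tape 3 (remaining 79 GB)
121 GB → tape 4 (remaining 79 GB)
119 GB → tape 5 (remaining 81 GB)
118 GB → tape 6 (remaining 82 GB)
118 GB → tape 7 (remaining 82 GB)
114 GB → tape 8 (remaining 86 GB)
108 GB → tape 9 (remaining 92 GB)
107 GB → tape 10 (remaining 93 GB)
107 GB → tape 11 (remaining 93 GB)
106 GB → tape 12 (remaining 94 GB)
104 GB → tape 13 (remaining 96 GB)
103 GB → tape 14 (remaining 97 GB)
102 GB → tape 15 (remaining 98 GB)
101 GB → tape 16 (remaining 99 GB)
16 tapes × 200 GB = 3200 GB; used 1797 GB; unused 1403 GB.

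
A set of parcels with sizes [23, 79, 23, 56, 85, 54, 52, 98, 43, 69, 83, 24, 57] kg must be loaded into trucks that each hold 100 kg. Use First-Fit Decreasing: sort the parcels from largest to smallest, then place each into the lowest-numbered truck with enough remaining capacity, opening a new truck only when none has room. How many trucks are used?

9

Sorted descending: 98, 85, 83, 79, 69, 57, 56, 54, 52, 43, 24, 23, 23.
Put 98 kg in truck 1; 2 kg remain.
Put 85 kg in truck 2; 15 kg remain.
Put 83 kg in truck 3; 17 kg remain.
Put 79 kg in truck 4; 21 kg remain.
Put 69 kg in truck 5; 31 kg remain.
Put 57 kg in truck 6; 43 kg remain.
Put 56 kg in truck 7; 44 kg remain.
Put 54 kg in truck 8; 46 kg remain.
Put 52 kg in truck 9; 48 kg remain.
Put 43 kg in truck 6; 0 kg remain.
Put 24 kg in truck 5; 7 kg remain.
Put 23 kg in truck 7; 21 kg remain.
Put 23 kg in truck 8; 23 kg remain.
Final trucks: [98] [85] [83] [79] [69,24] [57,43] [56,23] [54,23] [52].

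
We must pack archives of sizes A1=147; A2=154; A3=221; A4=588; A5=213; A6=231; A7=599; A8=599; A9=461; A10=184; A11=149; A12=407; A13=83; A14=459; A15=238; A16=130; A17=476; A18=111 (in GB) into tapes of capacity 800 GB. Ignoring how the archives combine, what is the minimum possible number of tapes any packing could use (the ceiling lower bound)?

7

Total size = 147 + 154 + 221 + 588 + 213 + 231 + 599 + 599 + 461 + 184 + 149 + 407 + 83 + 459 + 238 + 130 + 476 + 111 = 5450 GB.
⌈5450 / 800⌉ = 7.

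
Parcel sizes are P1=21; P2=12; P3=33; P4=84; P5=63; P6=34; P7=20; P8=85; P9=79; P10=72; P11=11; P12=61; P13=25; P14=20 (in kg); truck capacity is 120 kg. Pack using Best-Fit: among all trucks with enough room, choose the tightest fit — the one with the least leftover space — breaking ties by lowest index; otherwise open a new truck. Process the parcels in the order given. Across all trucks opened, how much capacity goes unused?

Put P1 (21 kg) in truck 1; 99 kg remain.
Put P2 (12 kg) in truck 1; 87 kg remain.
Put P3 (33 kg) in truck 1; 54 kg remain.
Put P4 (84 kg) in truck 2; 36 kg remain.
Put P5 (63 kg) in truck 3; 57 kg remain.
Put P6 (34 kg) in truck 2; 2 kg remain.
Put P7 (20 kg) in truck 1; 34 kg remain.
Put P8 (85 kg) in truck 4; 35 kg remain.
Put P9 (79 kg) in truck 5; 41 kg remain.
Put P10 (72 kg) in truck 6; 48 kg remain.
Put P11 (11 kg) in truck 1; 23 kg remain.
Put P12 (61 kg) in truck 7; 59 kg remain.
Put P13 (25 kg) in truck 4; 10 kg remain.
Put P14 (20 kg) in truck 1; 3 kg remain.
7 trucks × 120 kg = 840 kg; used 620 kg; unused 220 kg.

220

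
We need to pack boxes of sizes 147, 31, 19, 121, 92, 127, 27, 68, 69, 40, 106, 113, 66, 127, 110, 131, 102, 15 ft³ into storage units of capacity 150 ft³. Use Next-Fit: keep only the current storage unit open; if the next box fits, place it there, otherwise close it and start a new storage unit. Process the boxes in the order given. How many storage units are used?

14 storage units

Put 147 ft³ in storage unit 1; 3 ft³ remain.
Put 31 ft³ in storage unit 2; 119 ft³ remain.
Put 19 ft³ in storage unit 2; 100 ft³ remain.
Put 121 ft³ in storage unit 3; 29 ft³ remain.
Put 92 ft³ in storage unit 4; 58 ft³ remain.
Put 127 ft³ in storage unit 5; 23 ft³ remain.
Put 27 ft³ in storage unit 6; 123 ft³ remain.
Put 68 ft³ in storage unit 6; 55 ft³ remain.
Put 69 ft³ in storage unit 7; 81 ft³ remain.
Put 40 ft³ in storage unit 7; 41 ft³ remain.
Put 106 ft³ in storage unit 8; 44 ft³ remain.
Put 113 ft³ in storage unit 9; 37 ft³ remain.
Put 66 ft³ in storage unit 10; 84 ft³ remain.
Put 127 ft³ in storage unit 11; 23 ft³ remain.
Put 110 ft³ in storage unit 12; 40 ft³ remain.
Put 131 ft³ in storage unit 13; 19 ft³ remain.
Put 102 ft³ in storage unit 14; 48 ft³ remain.
Put 15 ft³ in storage unit 14; 33 ft³ remain.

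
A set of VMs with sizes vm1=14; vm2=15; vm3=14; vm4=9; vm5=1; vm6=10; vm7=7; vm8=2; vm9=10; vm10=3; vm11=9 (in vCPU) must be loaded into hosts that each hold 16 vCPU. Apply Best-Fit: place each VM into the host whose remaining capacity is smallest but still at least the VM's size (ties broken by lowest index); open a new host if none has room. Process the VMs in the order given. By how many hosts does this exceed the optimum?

0

Best-Fit: [14,2] [15,1] [14] [9,7] [10,3] [10] [9] → 7 hosts.
7 VMs exceed 8 vCPU (half the capacity), and no two of those can share a host, so at least 7 hosts are needed.
So 7 is already optimal.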